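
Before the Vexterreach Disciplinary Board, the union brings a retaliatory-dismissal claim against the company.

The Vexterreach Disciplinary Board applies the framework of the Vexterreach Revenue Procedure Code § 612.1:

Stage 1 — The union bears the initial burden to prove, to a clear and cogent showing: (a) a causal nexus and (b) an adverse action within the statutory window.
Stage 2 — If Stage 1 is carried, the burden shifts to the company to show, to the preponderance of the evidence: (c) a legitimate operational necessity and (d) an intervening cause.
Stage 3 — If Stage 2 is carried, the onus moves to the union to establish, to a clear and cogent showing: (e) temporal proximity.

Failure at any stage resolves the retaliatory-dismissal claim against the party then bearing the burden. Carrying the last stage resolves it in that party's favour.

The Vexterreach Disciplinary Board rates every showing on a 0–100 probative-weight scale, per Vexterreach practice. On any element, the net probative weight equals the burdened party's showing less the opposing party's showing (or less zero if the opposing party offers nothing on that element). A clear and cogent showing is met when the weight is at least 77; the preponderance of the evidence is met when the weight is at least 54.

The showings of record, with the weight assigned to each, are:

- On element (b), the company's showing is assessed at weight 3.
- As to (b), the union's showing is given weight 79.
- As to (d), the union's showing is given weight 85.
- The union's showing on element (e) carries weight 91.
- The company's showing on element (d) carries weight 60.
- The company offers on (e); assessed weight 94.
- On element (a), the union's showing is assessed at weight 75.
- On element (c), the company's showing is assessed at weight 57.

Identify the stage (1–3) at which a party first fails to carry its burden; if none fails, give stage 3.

Stage 1 (union, a clear and cogent showing, weight is at least 77): (a) 75 < 77 — fails; (b) net 79−3=76 < 77 — fails.
  The union does not carry Stage 1.
The company prevails.

stage 1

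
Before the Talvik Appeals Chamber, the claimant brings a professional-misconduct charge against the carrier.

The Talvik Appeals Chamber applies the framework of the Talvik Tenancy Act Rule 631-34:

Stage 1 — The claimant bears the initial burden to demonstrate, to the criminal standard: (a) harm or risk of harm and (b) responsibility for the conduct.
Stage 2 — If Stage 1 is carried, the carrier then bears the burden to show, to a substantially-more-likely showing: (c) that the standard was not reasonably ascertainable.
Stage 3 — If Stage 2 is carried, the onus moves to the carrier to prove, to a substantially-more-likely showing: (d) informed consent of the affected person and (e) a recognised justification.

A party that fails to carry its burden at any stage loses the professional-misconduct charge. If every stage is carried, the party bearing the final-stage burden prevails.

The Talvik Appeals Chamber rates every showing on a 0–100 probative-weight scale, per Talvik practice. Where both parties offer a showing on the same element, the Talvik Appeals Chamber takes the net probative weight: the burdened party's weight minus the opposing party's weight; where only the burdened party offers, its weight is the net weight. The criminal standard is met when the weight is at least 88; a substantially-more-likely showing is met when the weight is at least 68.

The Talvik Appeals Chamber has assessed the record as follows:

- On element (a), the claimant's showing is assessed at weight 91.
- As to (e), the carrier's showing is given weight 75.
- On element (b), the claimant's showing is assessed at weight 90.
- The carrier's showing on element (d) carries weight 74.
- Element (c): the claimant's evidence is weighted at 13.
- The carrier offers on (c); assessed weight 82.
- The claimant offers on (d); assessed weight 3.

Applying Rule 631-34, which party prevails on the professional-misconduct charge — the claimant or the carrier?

carrier

Stage 1 (claimant, the criminal standard, weight is at least 88): (a) 91 ≥ 88 — meets; (b) 90 ≥ 88 — meets.
  All elements met. The burden passes to the carrier.
Stage 2 (carrier, a substantially-more-likely showing, weight is at least 68): (c) net 82−13=69 ≥ 68 — meets.
  All elements met. The carrier retains the burden for Stage 3.
Stage 3 (carrier, a substantially-more-likely showing, weight is at least 68): (d) net 74−3=71 ≥ 68 — meets; (e) 75 ≥ 68 — meets.
  Stage 3 carried; the final stage is satisfied.
With every stage satisfied, the carrier prevails.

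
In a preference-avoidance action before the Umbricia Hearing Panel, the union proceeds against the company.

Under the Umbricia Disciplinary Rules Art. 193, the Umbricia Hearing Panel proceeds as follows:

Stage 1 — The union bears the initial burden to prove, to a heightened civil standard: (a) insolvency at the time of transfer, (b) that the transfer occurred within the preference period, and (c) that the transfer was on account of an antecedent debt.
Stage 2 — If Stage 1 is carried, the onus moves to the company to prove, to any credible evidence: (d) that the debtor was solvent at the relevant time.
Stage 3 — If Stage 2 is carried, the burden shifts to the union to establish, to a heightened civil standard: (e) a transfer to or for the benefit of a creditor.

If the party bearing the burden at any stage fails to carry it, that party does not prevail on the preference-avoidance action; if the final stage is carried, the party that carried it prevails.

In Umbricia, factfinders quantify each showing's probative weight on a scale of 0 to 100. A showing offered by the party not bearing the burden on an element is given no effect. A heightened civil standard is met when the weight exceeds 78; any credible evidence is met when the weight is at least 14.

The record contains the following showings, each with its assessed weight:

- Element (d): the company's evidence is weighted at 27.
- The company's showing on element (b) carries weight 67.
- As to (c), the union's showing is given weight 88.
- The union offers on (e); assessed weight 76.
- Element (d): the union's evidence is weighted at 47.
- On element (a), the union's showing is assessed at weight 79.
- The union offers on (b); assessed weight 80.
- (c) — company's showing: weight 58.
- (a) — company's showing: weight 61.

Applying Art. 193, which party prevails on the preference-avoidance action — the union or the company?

At Stage 1 the union must meet a heightened civil standard (weight exceeds 78): on (a) the weight is 79 (the company's 61 is given no effect), which does exceed 78, so (a) meets the standard; on (b) the weight is 80 (the company's 67 is given no effect), > 78, so (b) meets the standard; on (c) the weight is 88 (the company's 58 is given no effect), which does exceed 78, so (c) meets the standard.
  Stage 1 is satisfied; the onus moves to the company.
At Stage 2 the company must meet any credible evidence (weight is at least 14): on (d) the weight is 27 (the union's 47 is given no effect), which does reach 14, so (d) meets the standard.
  All elements met. The burden passes to the union.
At Stage 3 the union must meet a heightened civil standard (weight exceeds 78): on (e) the weight is 76, ≤ 78, so (e) does not meet the standard.
  Stage 3 not carried; the union fails its burden.
The analysis ends at Stage 3; the company prevails.

company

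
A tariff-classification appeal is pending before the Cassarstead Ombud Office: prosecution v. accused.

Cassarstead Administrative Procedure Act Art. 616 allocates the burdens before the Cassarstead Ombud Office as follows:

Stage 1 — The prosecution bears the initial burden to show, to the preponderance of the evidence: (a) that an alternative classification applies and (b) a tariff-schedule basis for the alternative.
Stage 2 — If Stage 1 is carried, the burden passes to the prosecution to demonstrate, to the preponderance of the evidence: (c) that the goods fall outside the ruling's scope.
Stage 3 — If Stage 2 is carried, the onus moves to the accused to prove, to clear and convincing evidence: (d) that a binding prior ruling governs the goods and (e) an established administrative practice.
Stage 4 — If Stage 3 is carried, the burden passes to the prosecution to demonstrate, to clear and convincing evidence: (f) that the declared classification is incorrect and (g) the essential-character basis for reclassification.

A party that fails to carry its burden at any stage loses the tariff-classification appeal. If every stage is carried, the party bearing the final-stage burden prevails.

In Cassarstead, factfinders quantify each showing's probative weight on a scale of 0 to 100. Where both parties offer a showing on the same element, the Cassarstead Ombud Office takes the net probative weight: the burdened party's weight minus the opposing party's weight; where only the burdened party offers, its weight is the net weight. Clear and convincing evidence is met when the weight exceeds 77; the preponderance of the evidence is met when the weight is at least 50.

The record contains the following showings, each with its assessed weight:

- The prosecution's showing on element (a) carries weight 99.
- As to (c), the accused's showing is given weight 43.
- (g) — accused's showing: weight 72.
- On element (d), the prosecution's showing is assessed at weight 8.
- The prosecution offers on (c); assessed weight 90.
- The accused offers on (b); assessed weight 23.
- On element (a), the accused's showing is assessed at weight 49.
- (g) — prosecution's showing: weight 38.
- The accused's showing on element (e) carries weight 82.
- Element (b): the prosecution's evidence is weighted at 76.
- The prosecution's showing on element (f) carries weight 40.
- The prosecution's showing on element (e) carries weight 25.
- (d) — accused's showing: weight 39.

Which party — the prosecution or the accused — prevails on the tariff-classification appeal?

accused

Stage 1 — burden on prosecution; standard: the preponderance of the evidence (weight is at least 50).
    (a): 99 − 49 = 50 ≥ 50 [met]
    (b): 76 − 23 = 53 ≥ 50 [met]
  Stage 1 is satisfied; the prosecution continues to bear the burden.
Stage 2 — burden on prosecution; standard: the preponderance of the evidence (weight is at least 50).
    (c): 90 − 43 = 47 < 50 [not met]
  The prosecution does not carry Stage 2.
So the accused prevails.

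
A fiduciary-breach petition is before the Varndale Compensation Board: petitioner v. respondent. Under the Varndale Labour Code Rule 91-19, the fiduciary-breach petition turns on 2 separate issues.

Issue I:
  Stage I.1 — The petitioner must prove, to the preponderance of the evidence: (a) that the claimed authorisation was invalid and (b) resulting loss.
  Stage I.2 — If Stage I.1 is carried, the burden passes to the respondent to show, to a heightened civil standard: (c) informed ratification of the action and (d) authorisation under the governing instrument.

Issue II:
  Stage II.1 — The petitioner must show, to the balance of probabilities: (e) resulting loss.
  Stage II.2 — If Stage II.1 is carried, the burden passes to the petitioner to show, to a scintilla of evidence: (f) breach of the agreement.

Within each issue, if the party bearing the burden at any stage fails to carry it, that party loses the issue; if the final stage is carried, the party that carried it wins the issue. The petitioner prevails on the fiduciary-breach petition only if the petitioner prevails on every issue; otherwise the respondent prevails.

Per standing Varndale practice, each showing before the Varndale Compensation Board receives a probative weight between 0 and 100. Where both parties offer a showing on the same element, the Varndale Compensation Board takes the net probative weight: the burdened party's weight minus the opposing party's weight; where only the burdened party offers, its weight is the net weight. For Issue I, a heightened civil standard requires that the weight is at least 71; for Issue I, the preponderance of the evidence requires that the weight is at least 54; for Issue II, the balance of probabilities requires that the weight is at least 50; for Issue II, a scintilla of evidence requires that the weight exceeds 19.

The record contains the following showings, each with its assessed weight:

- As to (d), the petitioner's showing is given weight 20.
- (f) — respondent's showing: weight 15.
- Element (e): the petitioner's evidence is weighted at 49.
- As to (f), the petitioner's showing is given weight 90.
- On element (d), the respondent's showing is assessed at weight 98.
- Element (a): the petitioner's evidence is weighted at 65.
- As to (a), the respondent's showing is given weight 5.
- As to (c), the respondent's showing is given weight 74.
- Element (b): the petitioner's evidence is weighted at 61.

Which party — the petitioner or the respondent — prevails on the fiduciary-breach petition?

— Issue I —
Stage I.1 — burden on petitioner; standard: the preponderance of the evidence (weight is at least 54).
    (a): 65 − 5 = 60 ≥ 54 [met]
    (b): 61 ≥ 54 [met]
  Stage I.1 carried; the burden shifts to the respondent.
Stage I.2 — burden on respondent; standard: a heightened civil standard (weight is at least 71).
    (c): 74 ≥ 71 [met]
    (d): 98 − 20 = 78 ≥ 71 [met]
  The respondent carries the last stage.
All stages carried — the respondent prevails on this issue.
— Issue II —
At Stage II.1 the petitioner must meet the balance of probabilities (weight is at least 50): on (e) the weight is 49, which does not reach 50, so (e) does not meet the standard.
  The petitioner does not carry Stage II.1.
The respondent prevails on this issue.
Per-issue: Issue I → respondent; Issue II → respondent. The petitioner must prevail on every issue; overall, the respondent prevails.

respondent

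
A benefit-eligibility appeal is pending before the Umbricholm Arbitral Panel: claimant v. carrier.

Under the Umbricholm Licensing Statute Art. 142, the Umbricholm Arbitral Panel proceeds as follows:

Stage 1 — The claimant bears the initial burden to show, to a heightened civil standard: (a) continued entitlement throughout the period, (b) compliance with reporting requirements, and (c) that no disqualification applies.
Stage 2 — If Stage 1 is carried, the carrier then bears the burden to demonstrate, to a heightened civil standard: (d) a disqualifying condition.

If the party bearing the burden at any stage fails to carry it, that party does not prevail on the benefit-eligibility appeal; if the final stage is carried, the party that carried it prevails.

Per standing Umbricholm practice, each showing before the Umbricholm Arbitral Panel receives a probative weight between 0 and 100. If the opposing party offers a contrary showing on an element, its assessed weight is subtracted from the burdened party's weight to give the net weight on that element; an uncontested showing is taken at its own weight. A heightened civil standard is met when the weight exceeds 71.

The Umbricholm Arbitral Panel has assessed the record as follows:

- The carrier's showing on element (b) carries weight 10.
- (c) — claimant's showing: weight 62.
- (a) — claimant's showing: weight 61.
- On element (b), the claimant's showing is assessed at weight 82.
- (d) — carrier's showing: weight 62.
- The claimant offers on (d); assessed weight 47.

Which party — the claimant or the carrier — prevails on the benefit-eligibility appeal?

Stage 1 — burden on claimant; standard: a heightened civil standard (weight exceeds 71).
    (a): 61 ≤ 71 [not met]
    (b): 82 − 10 = 72 > 71 [met]
    (c): 62 ≤ 71 [not met]
  Not every element is met, so the claimant fails to carry Stage 1.
The analysis ends at Stage 1; the carrier prevails.

carrier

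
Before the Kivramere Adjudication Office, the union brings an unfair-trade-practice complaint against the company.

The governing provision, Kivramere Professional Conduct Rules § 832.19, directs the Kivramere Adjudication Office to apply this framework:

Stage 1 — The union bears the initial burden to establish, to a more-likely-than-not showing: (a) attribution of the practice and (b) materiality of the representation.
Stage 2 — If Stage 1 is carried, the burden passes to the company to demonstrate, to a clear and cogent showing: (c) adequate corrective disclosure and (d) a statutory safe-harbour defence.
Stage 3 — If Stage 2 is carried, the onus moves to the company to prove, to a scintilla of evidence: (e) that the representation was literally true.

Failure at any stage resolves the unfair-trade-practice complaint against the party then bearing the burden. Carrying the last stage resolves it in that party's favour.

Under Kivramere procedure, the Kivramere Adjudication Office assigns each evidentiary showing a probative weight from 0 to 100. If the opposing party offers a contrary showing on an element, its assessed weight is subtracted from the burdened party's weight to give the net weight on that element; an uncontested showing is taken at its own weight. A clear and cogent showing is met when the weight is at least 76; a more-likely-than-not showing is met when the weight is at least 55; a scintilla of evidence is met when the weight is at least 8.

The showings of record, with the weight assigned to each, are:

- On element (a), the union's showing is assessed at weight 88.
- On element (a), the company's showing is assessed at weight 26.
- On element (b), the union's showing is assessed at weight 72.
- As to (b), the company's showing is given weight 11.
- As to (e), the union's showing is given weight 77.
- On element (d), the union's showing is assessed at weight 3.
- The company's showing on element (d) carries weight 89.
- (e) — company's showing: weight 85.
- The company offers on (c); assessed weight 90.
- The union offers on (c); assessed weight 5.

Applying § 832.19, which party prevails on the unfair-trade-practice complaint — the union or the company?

At Stage 1 the union must meet a more-likely-than-not showing (weight is at least 55): on (a) the weight is 88 less the opposing 26 gives net 62, which does reach 55, so (a) meets the standard; on (b) the weight is 72 less the opposing 11 gives net 61, ≥ 55, so (b) meets the standard.
  Stage 1 is satisfied; the onus moves to the company.
At Stage 2 the company must meet a clear and cogent showing (weight is at least 76): on (c) the weight is 90 less the opposing 5 gives net 85, which does reach 76, so (c) meets the standard; on (d) the weight is 89 less the opposing 3 gives net 86, ≥ 76, so (d) meets the standard.
  Stage 2 is satisfied; the company continues to bear the burden.
At Stage 3 the company must meet a scintilla of evidence (weight is at least 8): on (e) the weight is 85 less the opposing 77 gives net 8, ≥ 8, so (e) meets the standard.
  Stage 3 carried; the final stage is satisfied.
All stages carried — the company prevails.

company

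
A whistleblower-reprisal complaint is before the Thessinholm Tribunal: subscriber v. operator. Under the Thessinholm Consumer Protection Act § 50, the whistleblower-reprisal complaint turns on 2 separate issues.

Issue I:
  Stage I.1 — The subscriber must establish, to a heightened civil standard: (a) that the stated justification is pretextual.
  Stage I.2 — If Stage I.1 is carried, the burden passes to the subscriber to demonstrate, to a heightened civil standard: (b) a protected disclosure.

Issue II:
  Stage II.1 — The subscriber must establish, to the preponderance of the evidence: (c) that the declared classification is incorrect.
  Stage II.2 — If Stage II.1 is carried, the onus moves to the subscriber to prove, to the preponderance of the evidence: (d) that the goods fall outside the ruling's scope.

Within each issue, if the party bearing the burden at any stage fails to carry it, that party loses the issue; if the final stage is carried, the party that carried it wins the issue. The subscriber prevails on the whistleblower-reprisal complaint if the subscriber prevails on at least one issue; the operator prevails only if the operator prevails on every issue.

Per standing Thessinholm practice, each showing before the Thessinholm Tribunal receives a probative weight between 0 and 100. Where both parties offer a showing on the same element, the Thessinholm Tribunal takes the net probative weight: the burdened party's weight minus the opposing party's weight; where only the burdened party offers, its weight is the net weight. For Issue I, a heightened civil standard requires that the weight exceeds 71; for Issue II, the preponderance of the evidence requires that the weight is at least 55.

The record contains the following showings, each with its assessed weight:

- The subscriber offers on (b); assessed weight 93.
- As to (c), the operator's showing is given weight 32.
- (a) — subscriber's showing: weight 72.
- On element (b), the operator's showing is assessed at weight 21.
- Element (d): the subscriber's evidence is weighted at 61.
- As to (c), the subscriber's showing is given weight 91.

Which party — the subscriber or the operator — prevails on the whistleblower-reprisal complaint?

subscriber

— Issue I —
Stage I.1 — burden on subscriber; standard: a heightened civil standard (weight exceeds 71).
    (a): 72 > 71 [met]
  Stage I.1 is satisfied; the subscriber continues to bear the burden.
Stage I.2 — burden on subscriber; standard: a heightened civil standard (weight exceeds 71).
    (b): 93 − 21 = 72 > 71 [met]
  The subscriber carries the last stage.
Every stage carried; the subscriber prevails on this issue.
— Issue II —
At Stage II.1 the subscriber must meet the preponderance of the evidence (weight is at least 55): on (c) the weight is 91 less the opposing 32 gives net 59, which does reach 55, so (c) meets the standard.
  Stage II.1 carried; the burden remains with the subscriber.
At Stage II.2 the subscriber must meet the preponderance of the evidence (weight is at least 55): on (d) the weight is 61, ≥ 55, so (d) meets the standard.
  The subscriber carries the last stage.
With every stage satisfied, the subscriber prevails on this issue.
Per-issue: Issue I → subscriber; Issue II → subscriber. The subscriber must prevail on at least one issue; overall, the subscriber prevails.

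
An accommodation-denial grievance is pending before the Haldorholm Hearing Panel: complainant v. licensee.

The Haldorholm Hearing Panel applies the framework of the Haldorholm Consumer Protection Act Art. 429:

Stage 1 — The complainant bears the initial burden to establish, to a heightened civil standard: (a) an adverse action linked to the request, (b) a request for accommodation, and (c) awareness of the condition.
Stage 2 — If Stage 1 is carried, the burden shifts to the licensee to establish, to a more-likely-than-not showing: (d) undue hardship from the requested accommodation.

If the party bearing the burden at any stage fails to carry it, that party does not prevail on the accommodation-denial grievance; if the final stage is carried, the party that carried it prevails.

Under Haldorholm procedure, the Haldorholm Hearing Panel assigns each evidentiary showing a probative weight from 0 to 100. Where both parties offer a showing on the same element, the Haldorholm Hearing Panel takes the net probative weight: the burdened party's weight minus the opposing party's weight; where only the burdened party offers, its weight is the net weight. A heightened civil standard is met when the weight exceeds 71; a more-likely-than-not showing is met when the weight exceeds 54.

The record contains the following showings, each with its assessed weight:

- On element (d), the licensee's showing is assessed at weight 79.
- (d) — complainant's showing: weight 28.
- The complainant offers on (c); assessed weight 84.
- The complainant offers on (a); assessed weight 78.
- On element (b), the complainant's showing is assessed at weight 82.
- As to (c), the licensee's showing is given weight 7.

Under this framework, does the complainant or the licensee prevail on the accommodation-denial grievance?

Stage 1 (complainant, a heightened civil standard, weight exceeds 71): (a) 78 > 71 — meets; (b) 82 > 71 — meets; (c) net 84−7=77 > 71 — meets.
  The complainant carries Stage 1; the licensee now bears the burden.
Stage 2 (licensee, a more-likely-than-not showing, weight exceeds 54): (d) net 79−28=51 ≤ 54 — fails.
  Not every element is met, so the licensee fails to carry Stage 2.
So the complainant prevails.

complainant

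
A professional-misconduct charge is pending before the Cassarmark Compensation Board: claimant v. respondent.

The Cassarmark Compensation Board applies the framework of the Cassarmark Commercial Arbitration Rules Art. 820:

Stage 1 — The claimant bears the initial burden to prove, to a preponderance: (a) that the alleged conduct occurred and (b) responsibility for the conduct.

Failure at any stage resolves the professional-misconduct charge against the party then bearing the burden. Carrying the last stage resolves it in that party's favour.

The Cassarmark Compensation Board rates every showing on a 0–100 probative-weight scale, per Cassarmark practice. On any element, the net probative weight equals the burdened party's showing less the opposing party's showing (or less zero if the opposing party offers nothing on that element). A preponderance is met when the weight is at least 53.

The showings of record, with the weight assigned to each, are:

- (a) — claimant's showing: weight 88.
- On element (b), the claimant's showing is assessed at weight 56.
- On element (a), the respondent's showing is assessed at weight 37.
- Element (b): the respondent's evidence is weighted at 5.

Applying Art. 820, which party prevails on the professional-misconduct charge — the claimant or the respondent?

respondent

Stage 1 (claimant, a preponderance, weight is at least 53): (a) net 88−37=51 < 53 — fails; (b) net 56−5=51 < 53 — fails.
  The claimant does not carry Stage 1.
The analysis ends at Stage 1; the respondent prevails.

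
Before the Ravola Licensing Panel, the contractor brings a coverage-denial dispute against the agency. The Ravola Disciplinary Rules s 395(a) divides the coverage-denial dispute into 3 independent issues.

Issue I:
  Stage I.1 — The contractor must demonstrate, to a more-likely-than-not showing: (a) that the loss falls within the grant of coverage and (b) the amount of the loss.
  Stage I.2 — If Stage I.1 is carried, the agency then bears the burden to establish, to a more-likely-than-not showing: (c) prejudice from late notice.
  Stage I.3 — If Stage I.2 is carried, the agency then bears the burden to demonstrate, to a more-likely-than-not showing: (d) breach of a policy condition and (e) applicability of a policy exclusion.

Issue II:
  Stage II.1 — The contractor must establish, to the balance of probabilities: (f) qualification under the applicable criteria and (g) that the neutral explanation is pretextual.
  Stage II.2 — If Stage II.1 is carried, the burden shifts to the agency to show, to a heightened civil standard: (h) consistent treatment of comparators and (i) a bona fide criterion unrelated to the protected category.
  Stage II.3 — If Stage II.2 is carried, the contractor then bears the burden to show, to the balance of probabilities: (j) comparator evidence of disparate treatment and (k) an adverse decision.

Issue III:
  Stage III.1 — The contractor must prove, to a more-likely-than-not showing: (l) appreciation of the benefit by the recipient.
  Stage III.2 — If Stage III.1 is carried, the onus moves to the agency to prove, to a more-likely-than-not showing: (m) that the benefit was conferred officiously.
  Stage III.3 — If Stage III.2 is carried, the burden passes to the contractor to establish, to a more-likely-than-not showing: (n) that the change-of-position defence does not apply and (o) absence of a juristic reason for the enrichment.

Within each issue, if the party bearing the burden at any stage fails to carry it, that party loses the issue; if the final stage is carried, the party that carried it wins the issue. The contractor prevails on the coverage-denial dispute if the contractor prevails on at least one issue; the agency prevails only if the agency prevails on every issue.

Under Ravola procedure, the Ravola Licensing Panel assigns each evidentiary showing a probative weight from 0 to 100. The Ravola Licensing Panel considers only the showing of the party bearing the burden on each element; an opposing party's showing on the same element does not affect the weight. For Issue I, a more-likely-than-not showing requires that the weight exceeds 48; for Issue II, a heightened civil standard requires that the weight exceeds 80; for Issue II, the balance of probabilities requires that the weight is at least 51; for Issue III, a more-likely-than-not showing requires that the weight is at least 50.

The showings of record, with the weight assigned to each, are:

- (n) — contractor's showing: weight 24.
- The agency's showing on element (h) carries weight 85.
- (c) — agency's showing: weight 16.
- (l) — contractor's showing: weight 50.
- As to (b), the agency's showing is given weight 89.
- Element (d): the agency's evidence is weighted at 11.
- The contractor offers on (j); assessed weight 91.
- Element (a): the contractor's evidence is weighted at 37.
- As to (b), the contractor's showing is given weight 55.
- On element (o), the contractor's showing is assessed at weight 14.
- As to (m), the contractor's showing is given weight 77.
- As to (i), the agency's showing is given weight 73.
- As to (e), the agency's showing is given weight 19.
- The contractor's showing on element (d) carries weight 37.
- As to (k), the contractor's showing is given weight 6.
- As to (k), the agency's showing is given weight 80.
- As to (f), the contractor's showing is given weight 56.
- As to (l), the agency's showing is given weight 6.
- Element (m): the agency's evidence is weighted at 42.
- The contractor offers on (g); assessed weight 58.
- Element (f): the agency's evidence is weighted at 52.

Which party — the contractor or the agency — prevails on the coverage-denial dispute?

— Issue I —
At Stage I.1 the contractor must meet a more-likely-than-not showing (weight exceeds 48): on (a) the weight is 37, ≤ 48, so (a) does not meet the standard; on (b) the weight is 55 (the agency's 89 is given no effect), which does exceed 48, so (b) meets the standard.
  Stage I.1 not carried; the contractor fails its burden.
The agency prevails on this issue.
— Issue II —
At Stage II.1 the contractor must meet the balance of probabilities (weight is at least 51): on (f) the weight is 56 (the agency's 52 is given no effect), which does reach 51, so (f) meets the standard; on (g) the weight is 58, ≥ 51, so (g) meets the standard.
  Stage II.1 is satisfied; the onus moves to the agency.
At Stage II.2 the agency must meet a heightened civil standard (weight exceeds 80): on (h) the weight is 85, > 80, so (h) meets the standard; on (i) the weight is 73, which does not exceed 80, so (i) does not meet the standard.
  The agency does not carry Stage II.2.
The analysis ends at Stage II.2; the contractor prevails on this issue.
— Issue III —
At Stage III.1 the contractor must meet a more-likely-than-not showing (weight is at least 50): on (l) the weight is 50 (the agency's 6 is given no effect), which does reach 50, so (l) meets the standard.
  Stage III.1 carried; the burden shifts to the agency.
At Stage III.2 the agency must meet a more-likely-than-not showing (weight is at least 50): on (m) the weight is 42 (the contractor's 77 is given no effect), < 50, so (m) does not meet the standard.
  Stage III.2 not carried; the agency fails its burden.
So the contractor prevails on this issue.
Per-issue: Issue I → agency; Issue II → contractor; Issue III → contractor. The contractor must prevail on at least one issue; overall, the contractor prevails.

contractor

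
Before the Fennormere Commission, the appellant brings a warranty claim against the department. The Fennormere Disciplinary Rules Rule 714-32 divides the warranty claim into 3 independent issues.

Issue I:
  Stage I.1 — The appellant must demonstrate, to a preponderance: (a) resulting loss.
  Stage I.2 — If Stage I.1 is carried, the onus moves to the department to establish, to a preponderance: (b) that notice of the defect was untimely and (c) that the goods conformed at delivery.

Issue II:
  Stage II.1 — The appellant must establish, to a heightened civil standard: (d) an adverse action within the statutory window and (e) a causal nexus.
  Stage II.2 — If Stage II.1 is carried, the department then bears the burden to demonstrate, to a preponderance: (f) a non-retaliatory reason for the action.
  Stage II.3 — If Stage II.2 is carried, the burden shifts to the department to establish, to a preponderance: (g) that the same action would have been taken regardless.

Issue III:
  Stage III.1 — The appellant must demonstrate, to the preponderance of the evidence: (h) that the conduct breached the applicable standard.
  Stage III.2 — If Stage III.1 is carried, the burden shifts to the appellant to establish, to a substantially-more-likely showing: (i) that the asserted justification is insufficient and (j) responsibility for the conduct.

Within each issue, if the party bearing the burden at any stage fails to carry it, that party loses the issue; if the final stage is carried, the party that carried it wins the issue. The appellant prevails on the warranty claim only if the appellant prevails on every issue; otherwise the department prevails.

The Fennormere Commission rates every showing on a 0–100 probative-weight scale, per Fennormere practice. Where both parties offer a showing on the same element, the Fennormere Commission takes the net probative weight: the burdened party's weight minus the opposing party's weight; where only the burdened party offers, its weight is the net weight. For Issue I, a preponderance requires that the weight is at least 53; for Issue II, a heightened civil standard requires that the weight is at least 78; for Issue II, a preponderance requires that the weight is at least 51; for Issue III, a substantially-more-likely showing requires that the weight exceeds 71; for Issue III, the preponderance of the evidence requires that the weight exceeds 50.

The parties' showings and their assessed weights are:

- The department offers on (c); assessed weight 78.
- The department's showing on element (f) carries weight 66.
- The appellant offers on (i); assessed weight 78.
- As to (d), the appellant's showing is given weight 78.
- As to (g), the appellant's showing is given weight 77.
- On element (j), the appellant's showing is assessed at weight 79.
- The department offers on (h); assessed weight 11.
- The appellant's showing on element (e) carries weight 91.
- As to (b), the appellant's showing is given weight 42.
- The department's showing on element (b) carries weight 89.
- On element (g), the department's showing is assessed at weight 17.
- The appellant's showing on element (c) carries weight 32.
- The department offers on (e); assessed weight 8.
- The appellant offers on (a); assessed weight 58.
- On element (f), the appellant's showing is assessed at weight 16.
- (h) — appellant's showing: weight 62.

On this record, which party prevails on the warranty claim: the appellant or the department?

appellant

— Issue I —
Stage I.1 — burden on appellant; standard: a preponderance (weight is at least 53).
    (a): 58 ≥ 53 [met]
  All elements met. The burden passes to the department.
Stage I.2 — burden on department; standard: a preponderance (weight is at least 53).
    (b): 89 − 42 = 47 < 53 [not met]
    (c): 78 − 32 = 46 < 53 [not met]
  The department does not carry Stage I.2.
The analysis ends at Stage I.2; the appellant prevails on this issue.
— Issue II —
At Stage II.1 the appellant must meet a heightened civil standard (weight is at least 78): on (d) the weight is 78, ≥ 78, so (d) meets the standard; on (e) the weight is 91 less the opposing 8 gives net 83, which does reach 78, so (e) meets the standard.
  All elements met. The burden passes to the department.
At Stage II.2 the department must meet a preponderance (weight is at least 51): on (f) the weight is 66 less the opposing 16 gives net 50, < 51, so (f) does not meet the standard.
  The department does not carry Stage II.2.
So the appellant prevails on this issue.
— Issue III —
Stage III.1 (appellant, the preponderance of the evidence, weight exceeds 50): (h) net 62−11=51 > 50 — meets.
  All elements met. The appellant retains the burden for Stage III.2.
Stage III.2 (appellant, a substantially-more-likely showing, weight exceeds 71): (i) 78 > 71 — meets; (j) 79 > 71 — meets.
  Stage III.2 carried; the final stage is satisfied.
Every stage carried; the appellant prevails on this issue.
Per-issue: Issue I → appellant; Issue II → appellant; Issue III → appellant. The appellant must prevail on every issue; overall, the appellant prevails.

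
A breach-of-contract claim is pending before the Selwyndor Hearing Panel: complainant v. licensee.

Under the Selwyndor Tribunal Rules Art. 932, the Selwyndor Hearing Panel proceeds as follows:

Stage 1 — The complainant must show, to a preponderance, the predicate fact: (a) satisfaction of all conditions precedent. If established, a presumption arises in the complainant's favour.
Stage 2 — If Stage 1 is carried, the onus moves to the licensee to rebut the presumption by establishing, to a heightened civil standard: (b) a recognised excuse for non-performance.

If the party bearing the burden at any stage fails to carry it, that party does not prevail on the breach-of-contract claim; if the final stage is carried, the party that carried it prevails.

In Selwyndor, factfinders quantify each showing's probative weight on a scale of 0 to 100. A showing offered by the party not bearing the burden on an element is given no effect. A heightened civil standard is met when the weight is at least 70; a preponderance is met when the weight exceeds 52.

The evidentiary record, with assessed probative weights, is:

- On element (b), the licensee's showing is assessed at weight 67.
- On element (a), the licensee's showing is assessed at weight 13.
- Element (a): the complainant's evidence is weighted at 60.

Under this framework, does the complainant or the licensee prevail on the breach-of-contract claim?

Stage 1 — burden on complainant; standard: a preponderance (weight exceeds 52).
    (a): 60 (licensee's 13 disregarded) > 52 [met]
  Stage 1 carried; the burden shifts to the licensee.
Stage 2 — burden on licensee; standard: a heightened civil standard (weight is at least 70).
    (b): 67 < 70 [not met]
  Stage 2 not carried; the licensee fails its burden.
The analysis ends at Stage 2; the complainant prevails.

complainant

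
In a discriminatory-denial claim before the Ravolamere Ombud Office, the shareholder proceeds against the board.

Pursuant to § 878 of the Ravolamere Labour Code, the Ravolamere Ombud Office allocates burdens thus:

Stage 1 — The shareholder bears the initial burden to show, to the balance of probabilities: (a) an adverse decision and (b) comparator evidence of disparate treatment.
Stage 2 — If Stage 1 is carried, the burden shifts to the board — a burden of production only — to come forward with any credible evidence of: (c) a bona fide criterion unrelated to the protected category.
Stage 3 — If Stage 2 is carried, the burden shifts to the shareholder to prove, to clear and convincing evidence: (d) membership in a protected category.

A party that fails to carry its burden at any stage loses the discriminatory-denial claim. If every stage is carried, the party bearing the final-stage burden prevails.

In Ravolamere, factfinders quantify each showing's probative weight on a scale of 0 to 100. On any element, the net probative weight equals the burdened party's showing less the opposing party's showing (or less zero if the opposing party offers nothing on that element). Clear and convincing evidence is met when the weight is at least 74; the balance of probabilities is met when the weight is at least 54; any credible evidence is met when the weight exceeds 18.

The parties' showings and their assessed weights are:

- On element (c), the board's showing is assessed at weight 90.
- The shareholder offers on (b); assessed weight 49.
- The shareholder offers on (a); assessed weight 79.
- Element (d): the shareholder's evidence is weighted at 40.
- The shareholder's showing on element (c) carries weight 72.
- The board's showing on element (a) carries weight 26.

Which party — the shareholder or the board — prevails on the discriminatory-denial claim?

Stage 1 (shareholder, the balance of probabilities, weight is at least 54): (a) net 79−26=53 < 54 — fails; (b) 49 < 54 — fails.
  Stage 1 not carried; the shareholder fails its burden.
The board prevails.

board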